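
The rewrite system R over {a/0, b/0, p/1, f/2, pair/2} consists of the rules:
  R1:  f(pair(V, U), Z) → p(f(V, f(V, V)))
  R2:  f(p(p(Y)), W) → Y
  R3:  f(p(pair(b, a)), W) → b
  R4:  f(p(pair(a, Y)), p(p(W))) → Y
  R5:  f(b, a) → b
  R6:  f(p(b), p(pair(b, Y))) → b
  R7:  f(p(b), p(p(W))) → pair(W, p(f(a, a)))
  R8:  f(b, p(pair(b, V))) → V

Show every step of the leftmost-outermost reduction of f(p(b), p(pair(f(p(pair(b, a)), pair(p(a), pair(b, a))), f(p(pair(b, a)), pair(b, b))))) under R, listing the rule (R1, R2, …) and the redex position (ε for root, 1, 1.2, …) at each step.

1. f(p(b), p(pair(f(p(pair(b, a)), pair(p(a), pair(b, a))), f(p(pair(b, a)), pair(b, b)))))  →  f(p(b), p(pair(b, f(p(pair(b, a)), pair(b, b)))))   [R3 at 2.1.1]
2. f(p(b), p(pair(b, f(p(pair(b, a)), pair(b, b)))))  →  b   [R6 at ε]

b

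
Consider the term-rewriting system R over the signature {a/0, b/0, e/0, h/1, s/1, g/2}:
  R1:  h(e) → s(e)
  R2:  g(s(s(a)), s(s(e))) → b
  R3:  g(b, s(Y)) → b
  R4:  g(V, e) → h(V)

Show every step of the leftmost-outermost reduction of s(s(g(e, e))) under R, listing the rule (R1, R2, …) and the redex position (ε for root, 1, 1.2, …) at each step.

s(s(s(e)))

1. s(s(g(e, e)))  →  s(s(h(e)))   [R4 at 1.1]
2. s(s(h(e)))  →  s(s(s(e)))   [R1 at 1.1]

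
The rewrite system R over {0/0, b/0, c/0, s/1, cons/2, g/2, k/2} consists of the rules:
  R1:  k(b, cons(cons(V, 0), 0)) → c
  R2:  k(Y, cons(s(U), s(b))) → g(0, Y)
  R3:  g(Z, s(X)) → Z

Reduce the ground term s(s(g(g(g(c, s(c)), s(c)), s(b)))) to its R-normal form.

s(s(c))

1. s(s(g(g(g(c, s(c)), s(c)), s(b))))  →  s(s(g(g(c, s(c)), s(c))))   [R3 at 1.1]
2. s(s(g(g(c, s(c)), s(c))))  →  s(s(g(c, s(c))))   [R3 at 1.1]
3. s(s(g(c, s(c))))  →  s(s(c))   [R3 at 1.1]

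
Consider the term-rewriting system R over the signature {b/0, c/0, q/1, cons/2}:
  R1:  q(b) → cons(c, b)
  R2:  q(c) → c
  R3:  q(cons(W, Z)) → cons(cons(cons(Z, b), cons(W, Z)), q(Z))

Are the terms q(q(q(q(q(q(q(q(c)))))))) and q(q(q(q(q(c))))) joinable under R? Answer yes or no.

Reduce t₁ = q(q(q(q(q(q(q(q(c)))))))):
1. q(q(q(q(q(q(q(q(c))))))))  →  q(q(q(q(q(q(q(c)))))))   [R2 at 1.1.1.1.1.1.1]
2. q(q(q(q(q(q(q(c)))))))  →  q(q(q(q(q(q(c))))))   [R2 at 1.1.1.1.1.1]
3. q(q(q(q(q(q(c))))))  →  q(q(q(q(q(c)))))   [R2 at 1.1.1.1.1]
4. q(q(q(q(q(c)))))  →  q(q(q(q(c))))   [R2 at 1.1.1.1]
5. q(q(q(q(c))))  →  q(q(q(c)))   [R2 at 1.1.1]
6. q(q(q(c)))  →  q(q(c))   [R2 at 1.1]
7. q(q(c))  →  q(c)   [R2 at 1]
8. q(c)  →  c   [R2 at ε]

Reduce t₂ = q(q(q(q(q(c))))):
1. q(q(q(q(q(c)))))  →  q(q(q(q(c))))   [R2 at 1.1.1.1]
2. q(q(q(q(c))))  →  q(q(q(c)))   [R2 at 1.1.1]
3. q(q(q(c)))  →  q(q(c))   [R2 at 1.1]
4. q(q(c))  →  q(c)   [R2 at 1]
5. q(c)  →  c   [R2 at ε]

yes — NF(t₁) = c, NF(t₂) = c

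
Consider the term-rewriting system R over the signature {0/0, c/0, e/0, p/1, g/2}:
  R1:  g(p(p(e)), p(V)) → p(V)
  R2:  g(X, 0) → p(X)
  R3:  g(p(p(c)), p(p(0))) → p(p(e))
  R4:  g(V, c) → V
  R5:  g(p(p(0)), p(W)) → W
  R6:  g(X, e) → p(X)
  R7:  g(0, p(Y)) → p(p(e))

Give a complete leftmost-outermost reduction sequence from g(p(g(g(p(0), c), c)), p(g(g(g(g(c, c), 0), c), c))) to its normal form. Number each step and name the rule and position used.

1. g(p(g(g(p(0), c), c)), p(g(g(g(g(c, c), 0), c), c)))  →  g(p(g(p(0), c)), p(g(g(g(g(c, c), 0), c), c)))   [R4 at 1.1]
2. g(p(g(p(0), c)), p(g(g(g(g(c, c), 0), c), c)))  →  g(p(p(0)), p(g(g(g(g(c, c), 0), c), c)))   [R4 at 1.1]
3. g(p(p(0)), p(g(g(g(g(c, c), 0), c), c)))  →  g(g(g(g(c, c), 0), c), c)   [R5 at ε]
4. g(g(g(g(c, c), 0), c), c)  →  g(g(g(c, c), 0), c)   [R4 at ε]
5. g(g(g(c, c), 0), c)  →  g(g(c, c), 0)   [R4 at ε]
6. g(g(c, c), 0)  →  p(g(c, c))   [R2 at ε]
7. p(g(c, c))  →  p(c)   [R4 at 1]

p(c)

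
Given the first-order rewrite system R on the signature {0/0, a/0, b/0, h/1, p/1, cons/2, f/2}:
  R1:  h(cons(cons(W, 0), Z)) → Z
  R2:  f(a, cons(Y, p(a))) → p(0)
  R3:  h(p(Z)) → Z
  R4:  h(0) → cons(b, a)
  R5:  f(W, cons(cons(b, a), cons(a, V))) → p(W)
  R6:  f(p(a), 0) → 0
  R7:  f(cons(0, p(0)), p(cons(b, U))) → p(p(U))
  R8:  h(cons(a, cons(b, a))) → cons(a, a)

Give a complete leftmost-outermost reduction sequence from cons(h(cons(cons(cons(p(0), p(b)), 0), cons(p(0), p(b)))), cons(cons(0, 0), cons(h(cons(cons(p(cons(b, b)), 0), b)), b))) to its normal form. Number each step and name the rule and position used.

cons(cons(p(0), p(b)), cons(cons(0, 0), cons(b, b)))

1. cons(h(cons(cons(cons(p(0), p(b)), 0), cons(p(0), p(b)))), cons(cons(0, 0), cons(h(cons(cons(p(cons(b, b)), 0), b)), b)))  →  cons(cons(p(0), p(b)), cons(cons(0, 0), cons(h(cons(cons(p(cons(b, b)), 0), b)), b)))   [R1 at 1]
2. cons(cons(p(0), p(b)), cons(cons(0, 0), cons(h(cons(cons(p(cons(b, b)), 0), b)), b)))  →  cons(cons(p(0), p(b)), cons(cons(0, 0), cons(b, b)))   [R1 at 2.2.1]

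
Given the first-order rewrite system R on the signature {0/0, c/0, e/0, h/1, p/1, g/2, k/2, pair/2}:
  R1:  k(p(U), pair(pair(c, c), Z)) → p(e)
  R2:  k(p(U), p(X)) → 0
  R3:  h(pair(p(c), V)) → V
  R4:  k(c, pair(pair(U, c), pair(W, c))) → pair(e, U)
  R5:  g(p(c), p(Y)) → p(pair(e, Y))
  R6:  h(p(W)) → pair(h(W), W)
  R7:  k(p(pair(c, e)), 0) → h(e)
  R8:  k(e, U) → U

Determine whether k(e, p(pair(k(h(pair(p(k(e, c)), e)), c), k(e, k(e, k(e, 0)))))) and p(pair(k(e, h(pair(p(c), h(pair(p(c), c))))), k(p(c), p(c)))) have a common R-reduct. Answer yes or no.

Reduce t₁ = k(e, p(pair(k(h(pair(p(k(e, c)), e)), c), k(e, k(e, k(e, 0)))))):
1. k(e, p(pair(k(h(pair(p(k(e, c)), e)), c), k(e, k(e, k(e, 0))))))  →  p(pair(k(h(pair(p(k(e, c)), e)), c), k(e, k(e, k(e, 0)))))   [R8 at ε]
2. p(pair(k(h(pair(p(k(e, c)), e)), c), k(e, k(e, k(e, 0)))))  →  p(pair(k(h(pair(p(c), e)), c), k(e, k(e, k(e, 0)))))   [R8 at 1.1.1.1.1.1]
3. p(pair(k(h(pair(p(c), e)), c), k(e, k(e, k(e, 0)))))  →  p(pair(k(e, c), k(e, k(e, k(e, 0)))))   [R3 at 1.1.1]
4. p(pair(k(e, c), k(e, k(e, k(e, 0)))))  →  p(pair(c, k(e, k(e, k(e, 0)))))   [R8 at 1.1]
5. p(pair(c, k(e, k(e, k(e, 0)))))  →  p(pair(c, k(e, k(e, 0))))   [R8 at 1.2]
6. p(pair(c, k(e, k(e, 0))))  →  p(pair(c, k(e, 0)))   [R8 at 1.2]
7. p(pair(c, k(e, 0)))  →  p(pair(c, 0))   [R8 at 1.2]

Reduce t₂ = p(pair(k(e, h(pair(p(c), h(pair(p(c), c))))), k(p(c), p(c)))):
1. p(pair(k(e, h(pair(p(c), h(pair(p(c), c))))), k(p(c), p(c))))  →  p(pair(h(pair(p(c), h(pair(p(c), c)))), k(p(c), p(c))))   [R8 at 1.1]
2. p(pair(h(pair(p(c), h(pair(p(c), c)))), k(p(c), p(c))))  →  p(pair(h(pair(p(c), c)), k(p(c), p(c))))   [R3 at 1.1]
3. p(pair(h(pair(p(c), c)), k(p(c), p(c))))  →  p(pair(c, k(p(c), p(c))))   [R3 at 1.1]
4. p(pair(c, k(p(c), p(c))))  →  p(pair(c, 0))   [R2 at 1.2]

yes — NF(t₁) = p(pair(c, 0)), NF(t₂) = p(pair(c, 0))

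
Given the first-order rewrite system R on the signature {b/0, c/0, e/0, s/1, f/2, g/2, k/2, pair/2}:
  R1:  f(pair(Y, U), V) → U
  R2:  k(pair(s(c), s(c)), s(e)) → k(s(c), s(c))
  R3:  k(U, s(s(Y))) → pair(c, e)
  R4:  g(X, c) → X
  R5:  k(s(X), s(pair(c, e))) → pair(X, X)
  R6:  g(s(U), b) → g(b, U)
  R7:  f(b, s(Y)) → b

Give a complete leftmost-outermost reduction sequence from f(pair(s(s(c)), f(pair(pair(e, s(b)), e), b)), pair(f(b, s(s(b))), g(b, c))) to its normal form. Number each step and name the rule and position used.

e

1. f(pair(s(s(c)), f(pair(pair(e, s(b)), e), b)), pair(f(b, s(s(b))), g(b, c)))  →  f(pair(pair(e, s(b)), e), b)   [R1 at ε]
2. f(pair(pair(e, s(b)), e), b)  →  e   [R1 at ε]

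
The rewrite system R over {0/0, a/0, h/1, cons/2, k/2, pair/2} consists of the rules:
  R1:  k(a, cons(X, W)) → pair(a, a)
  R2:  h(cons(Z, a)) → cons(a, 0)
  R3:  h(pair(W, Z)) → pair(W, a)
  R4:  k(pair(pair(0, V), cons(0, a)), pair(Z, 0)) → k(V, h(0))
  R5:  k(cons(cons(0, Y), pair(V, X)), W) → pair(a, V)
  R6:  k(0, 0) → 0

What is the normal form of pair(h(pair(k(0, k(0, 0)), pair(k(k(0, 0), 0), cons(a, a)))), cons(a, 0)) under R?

pair(pair(0, a), cons(a, 0))

1. pair(h(pair(k(0, k(0, 0)), pair(k(k(0, 0), 0), cons(a, a)))), cons(a, 0))  →  pair(pair(k(0, k(0, 0)), a), cons(a, 0))   [R3 at 1]
2. pair(pair(k(0, k(0, 0)), a), cons(a, 0))  →  pair(pair(k(0, 0), a), cons(a, 0))   [R6 at 1.1.2]
3. pair(pair(k(0, 0), a), cons(a, 0))  →  pair(pair(0, a), cons(a, 0))   [R6 at 1.1]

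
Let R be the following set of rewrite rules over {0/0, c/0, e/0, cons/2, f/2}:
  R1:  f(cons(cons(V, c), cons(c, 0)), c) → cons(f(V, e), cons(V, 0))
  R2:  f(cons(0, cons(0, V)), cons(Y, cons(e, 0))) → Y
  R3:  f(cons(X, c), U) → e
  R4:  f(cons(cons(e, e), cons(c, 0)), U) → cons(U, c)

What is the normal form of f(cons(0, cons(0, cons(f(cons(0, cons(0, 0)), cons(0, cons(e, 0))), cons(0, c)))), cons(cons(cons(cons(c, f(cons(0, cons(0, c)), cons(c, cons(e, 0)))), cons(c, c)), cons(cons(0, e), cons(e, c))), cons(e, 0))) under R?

1. f(cons(0, cons(0, cons(f(cons(0, cons(0, 0)), cons(0, cons(e, 0))), cons(0, c)))), cons(cons(cons(cons(c, f(cons(0, cons(0, c)), cons(c, cons(e, 0)))), cons(c, c)), cons(cons(0, e), cons(e, c))), cons(e, 0)))  →  cons(cons(cons(c, f(cons(0, cons(0, c)), cons(c, cons(e, 0)))), cons(c, c)), cons(cons(0, e), cons(e, c)))   [R2 at ε]
2. cons(cons(cons(c, f(cons(0, cons(0, c)), cons(c, cons(e, 0)))), cons(c, c)), cons(cons(0, e), cons(e, c)))  →  cons(cons(cons(c, c), cons(c, c)), cons(cons(0, e), cons(e, c)))   [R2 at 1.1.2]

cons(cons(cons(c, c), cons(c, c)), cons(cons(0, e), cons(e, c)))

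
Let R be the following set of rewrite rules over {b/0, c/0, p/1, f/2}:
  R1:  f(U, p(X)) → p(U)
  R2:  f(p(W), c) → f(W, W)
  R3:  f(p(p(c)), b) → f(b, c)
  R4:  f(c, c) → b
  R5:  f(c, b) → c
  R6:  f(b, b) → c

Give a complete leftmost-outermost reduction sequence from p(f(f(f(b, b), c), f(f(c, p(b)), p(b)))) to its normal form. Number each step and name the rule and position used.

1. p(f(f(f(b, b), c), f(f(c, p(b)), p(b))))  →  p(f(f(c, c), f(f(c, p(b)), p(b))))   [R6 at 1.1.1]
2. p(f(f(c, c), f(f(c, p(b)), p(b))))  →  p(f(b, f(f(c, p(b)), p(b))))   [R4 at 1.1]
3. p(f(b, f(f(c, p(b)), p(b))))  →  p(f(b, p(f(c, p(b)))))   [R1 at 1.2]
4. p(f(b, p(f(c, p(b)))))  →  p(p(b))   [R1 at 1]

p(p(b))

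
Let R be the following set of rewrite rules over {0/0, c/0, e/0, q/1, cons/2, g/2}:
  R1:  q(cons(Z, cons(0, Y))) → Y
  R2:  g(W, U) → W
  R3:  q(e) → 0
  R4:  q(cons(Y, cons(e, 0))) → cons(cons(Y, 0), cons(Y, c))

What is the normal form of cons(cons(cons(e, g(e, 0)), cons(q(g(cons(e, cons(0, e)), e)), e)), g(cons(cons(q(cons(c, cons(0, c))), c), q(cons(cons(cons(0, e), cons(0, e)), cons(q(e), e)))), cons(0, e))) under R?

1. cons(cons(cons(e, g(e, 0)), cons(q(g(cons(e, cons(0, e)), e)), e)), g(cons(cons(q(cons(c, cons(0, c))), c), q(cons(cons(cons(0, e), cons(0, e)), cons(q(e), e)))), cons(0, e)))  →  cons(cons(cons(e, e), cons(q(g(cons(e, cons(0, e)), e)), e)), g(cons(cons(q(cons(c, cons(0, c))), c), q(cons(cons(cons(0, e), cons(0, e)), cons(q(e), e)))), cons(0, e)))   [R2 at 1.1.2]
2. cons(cons(cons(e, e), cons(q(g(cons(e, cons(0, e)), e)), e)), g(cons(cons(q(cons(c, cons(0, c))), c), q(cons(cons(cons(0, e), cons(0, e)), cons(q(e), e)))), cons(0, e)))  →  cons(cons(cons(e, e), cons(q(cons(e, cons(0, e))), e)), g(cons(cons(q(cons(c, cons(0, c))), c), q(cons(cons(cons(0, e), cons(0, e)), cons(q(e), e)))), cons(0, e)))   [R2 at 1.2.1.1]
3. cons(cons(cons(e, e), cons(q(cons(e, cons(0, e))), e)), g(cons(cons(q(cons(c, cons(0, c))), c), q(cons(cons(cons(0, e), cons(0, e)), cons(q(e), e)))), cons(0, e)))  →  cons(cons(cons(e, e), cons(e, e)), g(cons(cons(q(cons(c, cons(0, c))), c), q(cons(cons(cons(0, e), cons(0, e)), cons(q(e), e)))), cons(0, e)))   [R1 at 1.2.1]
4. cons(cons(cons(e, e), cons(e, e)), g(cons(cons(q(cons(c, cons(0, c))), c), q(cons(cons(cons(0, e), cons(0, e)), cons(q(e), e)))), cons(0, e)))  →  cons(cons(cons(e, e), cons(e, e)), cons(cons(q(cons(c, cons(0, c))), c), q(cons(cons(cons(0, e), cons(0, e)), cons(q(e), e)))))   [R2 at 2]
5. cons(cons(cons(e, e), cons(e, e)), cons(cons(q(cons(c, cons(0, c))), c), q(cons(cons(cons(0, e), cons(0, e)), cons(q(e), e)))))  →  cons(cons(cons(e, e), cons(e, e)), cons(cons(c, c), q(cons(cons(cons(0, e), cons(0, e)), cons(q(e), e)))))   [R1 at 2.1.1]
6. cons(cons(cons(e, e), cons(e, e)), cons(cons(c, c), q(cons(cons(cons(0, e), cons(0, e)), cons(q(e), e)))))  →  cons(cons(cons(e, e), cons(e, e)), cons(cons(c, c), q(cons(cons(cons(0, e), cons(0, e)), cons(0, e)))))   [R3 at 2.2.1.2.1]
7. cons(cons(cons(e, e), cons(e, e)), cons(cons(c, c), q(cons(cons(cons(0, e), cons(0, e)), cons(0, e)))))  →  cons(cons(cons(e, e), cons(e, e)), cons(cons(c, c), e))   [R1 at 2.2]

cons(cons(cons(e, e), cons(e, e)), cons(cons(c, c), e))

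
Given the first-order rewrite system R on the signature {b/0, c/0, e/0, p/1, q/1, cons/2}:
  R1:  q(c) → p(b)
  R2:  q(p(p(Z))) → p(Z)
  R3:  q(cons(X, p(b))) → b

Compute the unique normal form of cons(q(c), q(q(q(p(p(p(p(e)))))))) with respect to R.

cons(p(b), p(e))

1. cons(q(c), q(q(q(p(p(p(p(e))))))))  →  cons(p(b), q(q(q(p(p(p(p(e))))))))   [R1 at 1]
2. cons(p(b), q(q(q(p(p(p(p(e))))))))  →  cons(p(b), q(q(p(p(p(e))))))   [R2 at 2.1.1]
3. cons(p(b), q(q(p(p(p(e))))))  →  cons(p(b), q(p(p(e))))   [R2 at 2.1]
4. cons(p(b), q(p(p(e))))  →  cons(p(b), p(e))   [R2 at 2]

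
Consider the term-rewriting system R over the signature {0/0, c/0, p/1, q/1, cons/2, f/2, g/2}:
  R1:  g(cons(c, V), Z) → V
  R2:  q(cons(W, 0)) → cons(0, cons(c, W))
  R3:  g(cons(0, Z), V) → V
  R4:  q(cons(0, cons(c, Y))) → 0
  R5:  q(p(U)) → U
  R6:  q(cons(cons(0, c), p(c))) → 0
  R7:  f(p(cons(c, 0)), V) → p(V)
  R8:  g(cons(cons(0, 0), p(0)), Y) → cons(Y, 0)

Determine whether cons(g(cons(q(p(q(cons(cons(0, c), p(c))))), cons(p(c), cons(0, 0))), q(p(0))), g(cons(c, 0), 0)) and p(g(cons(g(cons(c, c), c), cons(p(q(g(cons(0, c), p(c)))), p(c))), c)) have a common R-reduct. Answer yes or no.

Reduce t₁ = cons(g(cons(q(p(q(cons(cons(0, c), p(c))))), cons(p(c), cons(0, 0))), q(p(0))), g(cons(c, 0), 0)):
1. cons(g(cons(q(p(q(cons(cons(0, c), p(c))))), cons(p(c), cons(0, 0))), q(p(0))), g(cons(c, 0), 0))  →  cons(g(cons(q(cons(cons(0, c), p(c))), cons(p(c), cons(0, 0))), q(p(0))), g(cons(c, 0), 0))   [R5 at 1.1.1]
2. cons(g(cons(q(cons(cons(0, c), p(c))), cons(p(c), cons(0, 0))), q(p(0))), g(cons(c, 0), 0))  →  cons(g(cons(0, cons(p(c), cons(0, 0))), q(p(0))), g(cons(c, 0), 0))   [R6 at 1.1.1]
3. cons(g(cons(0, cons(p(c), cons(0, 0))), q(p(0))), g(cons(c, 0), 0))  →  cons(q(p(0)), g(cons(c, 0), 0))   [R3 at 1]
4. cons(q(p(0)), g(cons(c, 0), 0))  →  cons(0, g(cons(c, 0), 0))   [R5 at 1]
5. cons(0, g(cons(c, 0), 0))  →  cons(0, 0)   [R1 at 2]

Reduce t₂ = p(g(cons(g(cons(c, c), c), cons(p(q(g(cons(0, c), p(c)))), p(c))), c)):
1. p(g(cons(g(cons(c, c), c), cons(p(q(g(cons(0, c), p(c)))), p(c))), c))  →  p(g(cons(c, cons(p(q(g(cons(0, c), p(c)))), p(c))), c))   [R1 at 1.1.1]
2. p(g(cons(c, cons(p(q(g(cons(0, c), p(c)))), p(c))), c))  →  p(cons(p(q(g(cons(0, c), p(c)))), p(c)))   [R1 at 1]
3. p(cons(p(q(g(cons(0, c), p(c)))), p(c)))  →  p(cons(p(q(p(c))), p(c)))   [R3 at 1.1.1.1]
4. p(cons(p(q(p(c))), p(c)))  →  p(cons(p(c), p(c)))   [R5 at 1.1.1]

no — NF(t₁) = cons(0, 0), NF(t₂) = p(cons(p(c), p(c)))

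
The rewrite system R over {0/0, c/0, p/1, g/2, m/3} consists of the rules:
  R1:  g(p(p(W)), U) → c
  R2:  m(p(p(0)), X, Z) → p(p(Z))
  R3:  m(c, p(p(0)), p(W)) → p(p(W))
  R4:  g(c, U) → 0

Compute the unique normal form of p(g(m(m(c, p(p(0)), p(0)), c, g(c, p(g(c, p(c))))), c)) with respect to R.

1. p(g(m(m(c, p(p(0)), p(0)), c, g(c, p(g(c, p(c))))), c))  →  p(g(m(p(p(0)), c, g(c, p(g(c, p(c))))), c))   [R3 at 1.1.1]
2. p(g(m(p(p(0)), c, g(c, p(g(c, p(c))))), c))  →  p(g(p(p(g(c, p(g(c, p(c)))))), c))   [R2 at 1.1]
3. p(g(p(p(g(c, p(g(c, p(c)))))), c))  →  p(c)   [R1 at 1]

p(c)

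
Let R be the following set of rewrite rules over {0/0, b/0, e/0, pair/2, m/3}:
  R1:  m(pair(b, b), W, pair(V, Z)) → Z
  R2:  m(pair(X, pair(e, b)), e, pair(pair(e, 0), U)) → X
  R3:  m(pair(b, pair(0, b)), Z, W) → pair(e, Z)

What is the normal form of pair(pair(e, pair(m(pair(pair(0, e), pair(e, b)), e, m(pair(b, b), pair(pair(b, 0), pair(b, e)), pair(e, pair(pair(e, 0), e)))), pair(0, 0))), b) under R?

1. pair(pair(e, pair(m(pair(pair(0, e), pair(e, b)), e, m(pair(b, b), pair(pair(b, 0), pair(b, e)), pair(e, pair(pair(e, 0), e)))), pair(0, 0))), b)  →  pair(pair(e, pair(m(pair(pair(0, e), pair(e, b)), e, pair(pair(e, 0), e)), pair(0, 0))), b)   [R1 at 1.2.1.3]
2. pair(pair(e, pair(m(pair(pair(0, e), pair(e, b)), e, pair(pair(e, 0), e)), pair(0, 0))), b)  →  pair(pair(e, pair(pair(0, e), pair(0, 0))), b)   [R2 at 1.2.1]

pair(pair(e, pair(pair(0, e), pair(0, 0))), b)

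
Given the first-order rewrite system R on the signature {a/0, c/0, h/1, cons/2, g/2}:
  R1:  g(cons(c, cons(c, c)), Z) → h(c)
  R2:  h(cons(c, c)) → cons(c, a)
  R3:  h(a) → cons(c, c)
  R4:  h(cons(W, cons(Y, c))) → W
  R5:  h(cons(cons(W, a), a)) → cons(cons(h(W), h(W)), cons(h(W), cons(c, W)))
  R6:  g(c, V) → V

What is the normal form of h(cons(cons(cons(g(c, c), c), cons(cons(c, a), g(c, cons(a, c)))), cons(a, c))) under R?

1. h(cons(cons(cons(g(c, c), c), cons(cons(c, a), g(c, cons(a, c)))), cons(a, c)))  →  cons(cons(g(c, c), c), cons(cons(c, a), g(c, cons(a, c))))   [R4 at ε]
2. cons(cons(g(c, c), c), cons(cons(c, a), g(c, cons(a, c))))  →  cons(cons(c, c), cons(cons(c, a), g(c, cons(a, c))))   [R6 at 1.1]
3. cons(cons(c, c), cons(cons(c, a), g(c, cons(a, c))))  →  cons(cons(c, c), cons(cons(c, a), cons(a, c)))   [R6 at 2.2]

cons(cons(c, c), cons(cons(c, a), cons(a, c)))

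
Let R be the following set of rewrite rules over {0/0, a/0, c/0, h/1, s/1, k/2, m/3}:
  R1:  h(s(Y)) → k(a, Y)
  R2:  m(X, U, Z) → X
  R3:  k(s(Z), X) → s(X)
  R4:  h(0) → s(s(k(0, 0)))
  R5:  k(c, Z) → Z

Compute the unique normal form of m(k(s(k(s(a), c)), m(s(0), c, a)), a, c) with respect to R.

s(s(0))

1. m(k(s(k(s(a), c)), m(s(0), c, a)), a, c)  →  k(s(k(s(a), c)), m(s(0), c, a))   [R2 at ε]
2. k(s(k(s(a), c)), m(s(0), c, a))  →  s(m(s(0), c, a))   [R3 at ε]
3. s(m(s(0), c, a))  →  s(s(0))   [R2 at 1]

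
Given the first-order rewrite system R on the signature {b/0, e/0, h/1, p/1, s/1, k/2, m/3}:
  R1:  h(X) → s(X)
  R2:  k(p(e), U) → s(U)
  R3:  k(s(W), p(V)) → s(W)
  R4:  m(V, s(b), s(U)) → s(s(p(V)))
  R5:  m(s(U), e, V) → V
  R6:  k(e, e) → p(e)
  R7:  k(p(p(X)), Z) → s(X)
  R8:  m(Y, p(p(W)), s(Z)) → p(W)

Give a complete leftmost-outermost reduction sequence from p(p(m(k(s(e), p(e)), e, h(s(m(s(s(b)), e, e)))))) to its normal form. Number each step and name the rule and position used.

p(p(s(s(e))))

1. p(p(m(k(s(e), p(e)), e, h(s(m(s(s(b)), e, e))))))  →  p(p(m(s(e), e, h(s(m(s(s(b)), e, e))))))   [R3 at 1.1.1]
2. p(p(m(s(e), e, h(s(m(s(s(b)), e, e))))))  →  p(p(h(s(m(s(s(b)), e, e)))))   [R5 at 1.1]
3. p(p(h(s(m(s(s(b)), e, e)))))  →  p(p(s(s(m(s(s(b)), e, e)))))   [R1 at 1.1]
4. p(p(s(s(m(s(s(b)), e, e)))))  →  p(p(s(s(e))))   [R5 at 1.1.1.1]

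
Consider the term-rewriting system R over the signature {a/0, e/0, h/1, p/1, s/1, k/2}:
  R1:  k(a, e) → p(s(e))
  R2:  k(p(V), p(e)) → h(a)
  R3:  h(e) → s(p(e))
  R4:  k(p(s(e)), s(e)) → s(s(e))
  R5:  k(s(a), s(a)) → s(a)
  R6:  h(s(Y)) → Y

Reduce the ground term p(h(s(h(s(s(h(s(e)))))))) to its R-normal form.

p(s(e))

1. p(h(s(h(s(s(h(s(e))))))))  →  p(h(s(s(h(s(e))))))   [R6 at 1]
2. p(h(s(s(h(s(e))))))  →  p(s(h(s(e))))   [R6 at 1]
3. p(s(h(s(e))))  →  p(s(e))   [R6 at 1.1]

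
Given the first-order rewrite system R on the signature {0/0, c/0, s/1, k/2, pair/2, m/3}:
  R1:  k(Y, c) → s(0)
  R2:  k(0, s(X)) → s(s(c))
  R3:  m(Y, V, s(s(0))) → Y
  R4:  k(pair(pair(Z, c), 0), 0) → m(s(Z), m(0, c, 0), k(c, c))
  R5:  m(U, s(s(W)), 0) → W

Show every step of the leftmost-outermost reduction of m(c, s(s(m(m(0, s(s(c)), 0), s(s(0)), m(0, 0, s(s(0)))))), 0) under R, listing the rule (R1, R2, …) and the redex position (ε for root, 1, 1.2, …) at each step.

1. m(c, s(s(m(m(0, s(s(c)), 0), s(s(0)), m(0, 0, s(s(0)))))), 0)  →  m(m(0, s(s(c)), 0), s(s(0)), m(0, 0, s(s(0))))   [R5 at ε]
2. m(m(0, s(s(c)), 0), s(s(0)), m(0, 0, s(s(0))))  →  m(c, s(s(0)), m(0, 0, s(s(0))))   [R5 at 1]
3. m(c, s(s(0)), m(0, 0, s(s(0))))  →  m(c, s(s(0)), 0)   [R3 at 3]
4. m(c, s(s(0)), 0)  →  0   [R5 at ε]

0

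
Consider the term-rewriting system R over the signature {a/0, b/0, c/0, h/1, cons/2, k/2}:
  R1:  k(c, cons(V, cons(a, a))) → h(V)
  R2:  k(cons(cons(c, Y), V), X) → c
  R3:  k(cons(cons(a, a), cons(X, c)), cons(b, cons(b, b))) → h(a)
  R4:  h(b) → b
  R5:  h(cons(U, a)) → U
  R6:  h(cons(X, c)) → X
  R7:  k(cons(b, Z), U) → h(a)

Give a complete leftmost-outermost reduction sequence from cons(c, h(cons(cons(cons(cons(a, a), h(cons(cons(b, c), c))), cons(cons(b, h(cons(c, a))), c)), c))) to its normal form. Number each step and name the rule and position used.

1. cons(c, h(cons(cons(cons(cons(a, a), h(cons(cons(b, c), c))), cons(cons(b, h(cons(c, a))), c)), c)))  →  cons(c, cons(cons(cons(a, a), h(cons(cons(b, c), c))), cons(cons(b, h(cons(c, a))), c)))   [R6 at 2]
2. cons(c, cons(cons(cons(a, a), h(cons(cons(b, c), c))), cons(cons(b, h(cons(c, a))), c)))  →  cons(c, cons(cons(cons(a, a), cons(b, c)), cons(cons(b, h(cons(c, a))), c)))   [R6 at 2.1.2]
3. cons(c, cons(cons(cons(a, a), cons(b, c)), cons(cons(b, h(cons(c, a))), c)))  →  cons(c, cons(cons(cons(a, a), cons(b, c)), cons(cons(b, c), c)))   [R5 at 2.2.1.2]

cons(c, cons(cons(cons(a, a), cons(b, c)), cons(cons(b, c), c)))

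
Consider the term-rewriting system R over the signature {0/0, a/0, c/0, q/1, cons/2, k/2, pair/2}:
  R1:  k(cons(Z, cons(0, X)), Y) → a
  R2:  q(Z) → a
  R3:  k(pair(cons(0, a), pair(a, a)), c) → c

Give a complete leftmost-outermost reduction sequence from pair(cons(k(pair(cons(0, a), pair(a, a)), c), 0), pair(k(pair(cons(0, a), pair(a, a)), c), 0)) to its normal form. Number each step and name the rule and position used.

1. pair(cons(k(pair(cons(0, a), pair(a, a)), c), 0), pair(k(pair(cons(0, a), pair(a, a)), c), 0))  →  pair(cons(c, 0), pair(k(pair(cons(0, a), pair(a, a)), c), 0))   [R3 at 1.1]
2. pair(cons(c, 0), pair(k(pair(cons(0, a), pair(a, a)), c), 0))  →  pair(cons(c, 0), pair(c, 0))   [R3 at 2.1]

pair(cons(c, 0), pair(c, 0))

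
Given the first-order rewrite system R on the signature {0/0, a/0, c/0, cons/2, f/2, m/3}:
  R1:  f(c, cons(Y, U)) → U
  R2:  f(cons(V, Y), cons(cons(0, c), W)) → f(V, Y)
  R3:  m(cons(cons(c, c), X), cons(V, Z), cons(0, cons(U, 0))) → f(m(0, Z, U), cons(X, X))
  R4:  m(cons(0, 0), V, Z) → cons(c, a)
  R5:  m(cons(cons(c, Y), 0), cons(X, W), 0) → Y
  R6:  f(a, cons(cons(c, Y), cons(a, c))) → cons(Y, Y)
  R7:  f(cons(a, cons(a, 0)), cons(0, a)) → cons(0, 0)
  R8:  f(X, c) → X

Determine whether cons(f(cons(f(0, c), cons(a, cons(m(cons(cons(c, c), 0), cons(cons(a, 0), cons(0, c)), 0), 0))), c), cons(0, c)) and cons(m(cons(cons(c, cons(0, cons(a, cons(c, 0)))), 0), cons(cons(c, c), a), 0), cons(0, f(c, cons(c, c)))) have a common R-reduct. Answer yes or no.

yes — NF(t₁) = cons(cons(0, cons(a, cons(c, 0))), cons(0, c)), NF(t₂) = cons(cons(0, cons(a, cons(c, 0))), cons(0, c))

Reduce t₁ = cons(f(cons(f(0, c), cons(a, cons(m(cons(cons(c, c), 0), cons(cons(a, 0), cons(0, c)), 0), 0))), c), cons(0, c)):
1. cons(f(cons(f(0, c), cons(a, cons(m(cons(cons(c, c), 0), cons(cons(a, 0), cons(0, c)), 0), 0))), c), cons(0, c))  →  cons(cons(f(0, c), cons(a, cons(m(cons(cons(c, c), 0), cons(cons(a, 0), cons(0, c)), 0), 0))), cons(0, c))   [R8 at 1]
2. cons(cons(f(0, c), cons(a, cons(m(cons(cons(c, c), 0), cons(cons(a, 0), cons(0, c)), 0), 0))), cons(0, c))  →  cons(cons(0, cons(a, cons(m(cons(cons(c, c), 0), cons(cons(a, 0), cons(0, c)), 0), 0))), cons(0, c))   [R8 at 1.1]
3. cons(cons(0, cons(a, cons(m(cons(cons(c, c), 0), cons(cons(a, 0), cons(0, c)), 0), 0))), cons(0, c))  →  cons(cons(0, cons(a, cons(c, 0))), cons(0, c))   [R5 at 1.2.2.1]

Reduce t₂ = cons(m(cons(cons(c, cons(0, cons(a, cons(c, 0)))), 0), cons(cons(c, c), a), 0), cons(0, f(c, cons(c, c)))):
1. cons(m(cons(cons(c, cons(0, cons(a, cons(c, 0)))), 0), cons(cons(c, c), a), 0), cons(0, f(c, cons(c, c))))  →  cons(cons(0, cons(a, cons(c, 0))), cons(0, f(c, cons(c, c))))   [R5 at 1]
2. cons(cons(0, cons(a, cons(c, 0))), cons(0, f(c, cons(c, c))))  →  cons(cons(0, cons(a, cons(c, 0))), cons(0, c))   [R1 at 2.2]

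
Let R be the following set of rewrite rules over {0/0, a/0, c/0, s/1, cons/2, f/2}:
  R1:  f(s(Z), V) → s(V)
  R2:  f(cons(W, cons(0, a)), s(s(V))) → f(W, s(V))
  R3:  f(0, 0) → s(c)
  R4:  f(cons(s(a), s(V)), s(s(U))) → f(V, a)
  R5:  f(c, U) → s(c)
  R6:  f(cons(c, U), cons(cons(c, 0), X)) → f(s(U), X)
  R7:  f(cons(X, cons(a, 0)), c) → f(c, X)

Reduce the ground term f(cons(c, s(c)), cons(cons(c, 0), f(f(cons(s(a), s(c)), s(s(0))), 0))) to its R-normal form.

s(s(0))

1. f(cons(c, s(c)), cons(cons(c, 0), f(f(cons(s(a), s(c)), s(s(0))), 0)))  →  f(s(s(c)), f(f(cons(s(a), s(c)), s(s(0))), 0))   [R6 at ε]
2. f(s(s(c)), f(f(cons(s(a), s(c)), s(s(0))), 0))  →  s(f(f(cons(s(a), s(c)), s(s(0))), 0))   [R1 at ε]
3. s(f(f(cons(s(a), s(c)), s(s(0))), 0))  →  s(f(f(c, a), 0))   [R4 at 1.1]
4. s(f(f(c, a), 0))  →  s(f(s(c), 0))   [R5 at 1.1]
5. s(f(s(c), 0))  →  s(s(0))   [R1 at 1]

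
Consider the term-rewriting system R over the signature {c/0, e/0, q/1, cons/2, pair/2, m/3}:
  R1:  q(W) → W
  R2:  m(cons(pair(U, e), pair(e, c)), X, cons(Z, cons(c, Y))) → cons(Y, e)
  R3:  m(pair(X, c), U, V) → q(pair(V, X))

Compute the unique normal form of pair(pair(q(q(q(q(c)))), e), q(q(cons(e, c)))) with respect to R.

pair(pair(c, e), cons(e, c))

1. pair(pair(q(q(q(q(c)))), e), q(q(cons(e, c))))  →  pair(pair(q(q(q(c))), e), q(q(cons(e, c))))   [R1 at 1.1]
2. pair(pair(q(q(q(c))), e), q(q(cons(e, c))))  →  pair(pair(q(q(c)), e), q(q(cons(e, c))))   [R1 at 1.1]
3. pair(pair(q(q(c)), e), q(q(cons(e, c))))  →  pair(pair(q(c), e), q(q(cons(e, c))))   [R1 at 1.1]
4. pair(pair(q(c), e), q(q(cons(e, c))))  →  pair(pair(c, e), q(q(cons(e, c))))   [R1 at 1.1]
5. pair(pair(c, e), q(q(cons(e, c))))  →  pair(pair(c, e), q(cons(e, c)))   [R1 at 2]
6. pair(pair(c, e), q(cons(e, c)))  →  pair(pair(c, e), cons(e, c))   [R1 at 2]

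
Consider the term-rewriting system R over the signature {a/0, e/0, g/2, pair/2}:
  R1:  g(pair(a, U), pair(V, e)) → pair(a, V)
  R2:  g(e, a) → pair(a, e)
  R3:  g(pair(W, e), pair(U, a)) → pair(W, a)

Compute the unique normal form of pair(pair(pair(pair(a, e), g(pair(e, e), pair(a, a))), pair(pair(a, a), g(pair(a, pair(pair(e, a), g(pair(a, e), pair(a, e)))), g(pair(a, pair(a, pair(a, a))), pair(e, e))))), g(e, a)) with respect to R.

1. pair(pair(pair(pair(a, e), g(pair(e, e), pair(a, a))), pair(pair(a, a), g(pair(a, pair(pair(e, a), g(pair(a, e), pair(a, e)))), g(pair(a, pair(a, pair(a, a))), pair(e, e))))), g(e, a))  →  pair(pair(pair(pair(a, e), pair(e, a)), pair(pair(a, a), g(pair(a, pair(pair(e, a), g(pair(a, e), pair(a, e)))), g(pair(a, pair(a, pair(a, a))), pair(e, e))))), g(e, a))   [R3 at 1.1.2]
2. pair(pair(pair(pair(a, e), pair(e, a)), pair(pair(a, a), g(pair(a, pair(pair(e, a), g(pair(a, e), pair(a, e)))), g(pair(a, pair(a, pair(a, a))), pair(e, e))))), g(e, a))  →  pair(pair(pair(pair(a, e), pair(e, a)), pair(pair(a, a), g(pair(a, pair(pair(e, a), pair(a, a))), g(pair(a, pair(a, pair(a, a))), pair(e, e))))), g(e, a))   [R1 at 1.2.2.1.2.2]
3. pair(pair(pair(pair(a, e), pair(e, a)), pair(pair(a, a), g(pair(a, pair(pair(e, a), pair(a, a))), g(pair(a, pair(a, pair(a, a))), pair(e, e))))), g(e, a))  →  pair(pair(pair(pair(a, e), pair(e, a)), pair(pair(a, a), g(pair(a, pair(pair(e, a), pair(a, a))), pair(a, e)))), g(e, a))   [R1 at 1.2.2.2]
4. pair(pair(pair(pair(a, e), pair(e, a)), pair(pair(a, a), g(pair(a, pair(pair(e, a), pair(a, a))), pair(a, e)))), g(e, a))  →  pair(pair(pair(pair(a, e), pair(e, a)), pair(pair(a, a), pair(a, a))), g(e, a))   [R1 at 1.2.2]
5. pair(pair(pair(pair(a, e), pair(e, a)), pair(pair(a, a), pair(a, a))), g(e, a))  →  pair(pair(pair(pair(a, e), pair(e, a)), pair(pair(a, a), pair(a, a))), pair(a, e))   [R2 at 2]

pair(pair(pair(pair(a, e), pair(e, a)), pair(pair(a, a), pair(a, a))), pair(a, e))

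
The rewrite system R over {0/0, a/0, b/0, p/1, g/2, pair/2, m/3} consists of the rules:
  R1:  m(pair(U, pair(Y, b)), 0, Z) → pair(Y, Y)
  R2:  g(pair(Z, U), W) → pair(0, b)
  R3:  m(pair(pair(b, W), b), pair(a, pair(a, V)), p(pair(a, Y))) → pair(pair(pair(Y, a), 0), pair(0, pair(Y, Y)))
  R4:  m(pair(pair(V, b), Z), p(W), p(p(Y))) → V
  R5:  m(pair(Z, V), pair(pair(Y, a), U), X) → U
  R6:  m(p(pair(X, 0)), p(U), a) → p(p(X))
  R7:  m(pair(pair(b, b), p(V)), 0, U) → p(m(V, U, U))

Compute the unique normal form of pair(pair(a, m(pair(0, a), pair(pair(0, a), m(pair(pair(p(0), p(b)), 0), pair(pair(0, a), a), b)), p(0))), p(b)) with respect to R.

1. pair(pair(a, m(pair(0, a), pair(pair(0, a), m(pair(pair(p(0), p(b)), 0), pair(pair(0, a), a), b)), p(0))), p(b))  →  pair(pair(a, m(pair(pair(p(0), p(b)), 0), pair(pair(0, a), a), b)), p(b))   [R5 at 1.2]
2. pair(pair(a, m(pair(pair(p(0), p(b)), 0), pair(pair(0, a), a), b)), p(b))  →  pair(pair(a, a), p(b))   [R5 at 1.2]

pair(pair(a, a), p(b))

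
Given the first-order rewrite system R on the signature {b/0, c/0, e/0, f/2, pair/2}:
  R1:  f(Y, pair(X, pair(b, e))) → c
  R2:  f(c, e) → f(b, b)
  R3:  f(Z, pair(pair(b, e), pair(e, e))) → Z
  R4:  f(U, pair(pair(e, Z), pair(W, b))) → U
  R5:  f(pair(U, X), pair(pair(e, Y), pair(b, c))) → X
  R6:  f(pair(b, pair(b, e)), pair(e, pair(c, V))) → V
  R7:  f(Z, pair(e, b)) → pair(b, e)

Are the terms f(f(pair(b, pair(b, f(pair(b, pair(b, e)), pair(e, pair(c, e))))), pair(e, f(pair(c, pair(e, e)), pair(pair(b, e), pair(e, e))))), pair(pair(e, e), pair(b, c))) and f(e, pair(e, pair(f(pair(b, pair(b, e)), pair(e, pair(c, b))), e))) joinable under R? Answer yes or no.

Reduce t₁ = f(f(pair(b, pair(b, f(pair(b, pair(b, e)), pair(e, pair(c, e))))), pair(e, f(pair(c, pair(e, e)), pair(pair(b, e), pair(e, e))))), pair(pair(e, e), pair(b, c))):
1. f(f(pair(b, pair(b, f(pair(b, pair(b, e)), pair(e, pair(c, e))))), pair(e, f(pair(c, pair(e, e)), pair(pair(b, e), pair(e, e))))), pair(pair(e, e), pair(b, c)))  →  f(f(pair(b, pair(b, e)), pair(e, f(pair(c, pair(e, e)), pair(pair(b, e), pair(e, e))))), pair(pair(e, e), pair(b, c)))   [R6 at 1.1.2.2]
2. f(f(pair(b, pair(b, e)), pair(e, f(pair(c, pair(e, e)), pair(pair(b, e), pair(e, e))))), pair(pair(e, e), pair(b, c)))  →  f(f(pair(b, pair(b, e)), pair(e, pair(c, pair(e, e)))), pair(pair(e, e), pair(b, c)))   [R3 at 1.2.2]
3. f(f(pair(b, pair(b, e)), pair(e, pair(c, pair(e, e)))), pair(pair(e, e), pair(b, c)))  →  f(pair(e, e), pair(pair(e, e), pair(b, c)))   [R6 at 1]
4. f(pair(e, e), pair(pair(e, e), pair(b, c)))  →  e   [R5 at ε]

Reduce t₂ = f(e, pair(e, pair(f(pair(b, pair(b, e)), pair(e, pair(c, b))), e))):
1. f(e, pair(e, pair(f(pair(b, pair(b, e)), pair(e, pair(c, b))), e)))  →  f(e, pair(e, pair(b, e)))   [R6 at 2.2.1]
2. f(e, pair(e, pair(b, e)))  →  c   [R1 at ε]

no — NF(t₁) = e, NF(t₂) = c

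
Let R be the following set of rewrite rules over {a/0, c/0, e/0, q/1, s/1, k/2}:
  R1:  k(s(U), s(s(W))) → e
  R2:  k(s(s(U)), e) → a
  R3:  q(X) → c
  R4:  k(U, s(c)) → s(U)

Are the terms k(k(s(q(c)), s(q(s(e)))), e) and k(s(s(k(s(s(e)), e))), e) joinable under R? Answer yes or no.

yes — NF(t₁) = a, NF(t₂) = a

Reduce t₁ = k(k(s(q(c)), s(q(s(e)))), e):
1. k(k(s(q(c)), s(q(s(e)))), e)  →  k(k(s(c), s(q(s(e)))), e)   [R3 at 1.1.1]
2. k(k(s(c), s(q(s(e)))), e)  →  k(k(s(c), s(c)), e)   [R3 at 1.2.1]
3. k(k(s(c), s(c)), e)  →  k(s(s(c)), e)   [R4 at 1]
4. k(s(s(c)), e)  →  a   [R2 at ε]

Reduce t₂ = k(s(s(k(s(s(e)), e))), e):
1. k(s(s(k(s(s(e)), e))), e)  →  a   [R2 at ε]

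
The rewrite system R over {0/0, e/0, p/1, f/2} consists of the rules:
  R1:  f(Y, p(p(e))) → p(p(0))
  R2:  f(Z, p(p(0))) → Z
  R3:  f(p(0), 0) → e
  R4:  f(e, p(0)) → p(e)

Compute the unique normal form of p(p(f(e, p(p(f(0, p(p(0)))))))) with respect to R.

1. p(p(f(e, p(p(f(0, p(p(0))))))))  →  p(p(f(e, p(p(0)))))   [R2 at 1.1.2.1.1]
2. p(p(f(e, p(p(0)))))  →  p(p(e))   [R2 at 1.1]

p(p(e))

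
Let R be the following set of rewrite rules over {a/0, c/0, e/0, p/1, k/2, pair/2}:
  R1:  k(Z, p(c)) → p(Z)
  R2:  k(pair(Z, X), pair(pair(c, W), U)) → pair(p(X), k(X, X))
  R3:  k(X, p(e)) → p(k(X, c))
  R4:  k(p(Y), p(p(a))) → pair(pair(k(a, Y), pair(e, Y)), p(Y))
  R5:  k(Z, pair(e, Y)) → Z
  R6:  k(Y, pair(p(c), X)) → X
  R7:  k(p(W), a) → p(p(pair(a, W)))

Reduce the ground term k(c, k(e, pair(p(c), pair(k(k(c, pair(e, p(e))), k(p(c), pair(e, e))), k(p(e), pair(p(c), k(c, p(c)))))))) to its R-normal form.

1. k(c, k(e, pair(p(c), pair(k(k(c, pair(e, p(e))), k(p(c), pair(e, e))), k(p(e), pair(p(c), k(c, p(c))))))))  →  k(c, pair(k(k(c, pair(e, p(e))), k(p(c), pair(e, e))), k(p(e), pair(p(c), k(c, p(c))))))   [R6 at 2]
2. k(c, pair(k(k(c, pair(e, p(e))), k(p(c), pair(e, e))), k(p(e), pair(p(c), k(c, p(c))))))  →  k(c, pair(k(c, k(p(c), pair(e, e))), k(p(e), pair(p(c), k(c, p(c))))))   [R5 at 2.1.1]
3. k(c, pair(k(c, k(p(c), pair(e, e))), k(p(e), pair(p(c), k(c, p(c))))))  →  k(c, pair(k(c, p(c)), k(p(e), pair(p(c), k(c, p(c))))))   [R5 at 2.1.2]
4. k(c, pair(k(c, p(c)), k(p(e), pair(p(c), k(c, p(c))))))  →  k(c, pair(p(c), k(p(e), pair(p(c), k(c, p(c))))))   [R1 at 2.1]
5. k(c, pair(p(c), k(p(e), pair(p(c), k(c, p(c))))))  →  k(p(e), pair(p(c), k(c, p(c))))   [R6 at ε]
6. k(p(e), pair(p(c), k(c, p(c))))  →  k(c, p(c))   [R6 at ε]
7. k(c, p(c))  →  p(c)   [R1 at ε]

p(c)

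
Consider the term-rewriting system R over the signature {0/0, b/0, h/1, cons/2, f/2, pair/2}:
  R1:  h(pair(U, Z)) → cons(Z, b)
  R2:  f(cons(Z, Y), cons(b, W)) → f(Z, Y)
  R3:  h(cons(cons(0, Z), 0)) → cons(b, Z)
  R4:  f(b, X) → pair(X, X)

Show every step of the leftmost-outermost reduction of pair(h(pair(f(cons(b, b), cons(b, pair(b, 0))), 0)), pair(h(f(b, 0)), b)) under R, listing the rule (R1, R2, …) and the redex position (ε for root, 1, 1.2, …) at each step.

1. pair(h(pair(f(cons(b, b), cons(b, pair(b, 0))), 0)), pair(h(f(b, 0)), b))  →  pair(cons(0, b), pair(h(f(b, 0)), b))   [R1 at 1]
2. pair(cons(0, b), pair(h(f(b, 0)), b))  →  pair(cons(0, b), pair(h(pair(0, 0)), b))   [R4 at 2.1.1]
3. pair(cons(0, b), pair(h(pair(0, 0)), b))  →  pair(cons(0, b), pair(cons(0, b), b))   [R1 at 2.1]

pair(cons(0, b), pair(cons(0, b), b))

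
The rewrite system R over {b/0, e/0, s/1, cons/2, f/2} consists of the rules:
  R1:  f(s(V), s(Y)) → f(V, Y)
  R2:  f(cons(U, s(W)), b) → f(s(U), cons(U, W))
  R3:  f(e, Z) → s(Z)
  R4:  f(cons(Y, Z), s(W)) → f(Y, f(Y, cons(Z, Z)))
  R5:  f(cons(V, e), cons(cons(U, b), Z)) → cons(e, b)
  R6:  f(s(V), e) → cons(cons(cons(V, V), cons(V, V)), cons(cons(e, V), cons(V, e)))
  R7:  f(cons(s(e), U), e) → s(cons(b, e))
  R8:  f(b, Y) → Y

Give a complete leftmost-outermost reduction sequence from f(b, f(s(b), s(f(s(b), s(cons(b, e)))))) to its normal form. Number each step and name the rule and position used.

1. f(b, f(s(b), s(f(s(b), s(cons(b, e))))))  →  f(s(b), s(f(s(b), s(cons(b, e)))))   [R8 at ε]
2. f(s(b), s(f(s(b), s(cons(b, e)))))  →  f(b, f(s(b), s(cons(b, e))))   [R1 at ε]
3. f(b, f(s(b), s(cons(b, e))))  →  f(s(b), s(cons(b, e)))   [R8 at ε]
4. f(s(b), s(cons(b, e)))  →  f(b, cons(b, e))   [R1 at ε]
5. f(b, cons(b, e))  →  cons(b, e)   [R8 at ε]

cons(b, e)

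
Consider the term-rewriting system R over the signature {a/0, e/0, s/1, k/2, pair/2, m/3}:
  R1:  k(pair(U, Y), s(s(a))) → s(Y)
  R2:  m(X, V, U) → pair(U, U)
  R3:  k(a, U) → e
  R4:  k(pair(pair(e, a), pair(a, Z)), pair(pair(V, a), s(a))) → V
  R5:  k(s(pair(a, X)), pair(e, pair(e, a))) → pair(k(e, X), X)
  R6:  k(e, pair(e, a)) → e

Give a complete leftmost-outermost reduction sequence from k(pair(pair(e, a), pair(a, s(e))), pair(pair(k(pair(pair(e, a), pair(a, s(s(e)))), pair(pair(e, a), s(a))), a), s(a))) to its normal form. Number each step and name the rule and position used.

1. k(pair(pair(e, a), pair(a, s(e))), pair(pair(k(pair(pair(e, a), pair(a, s(s(e)))), pair(pair(e, a), s(a))), a), s(a)))  →  k(pair(pair(e, a), pair(a, s(s(e)))), pair(pair(e, a), s(a)))   [R4 at ε]
2. k(pair(pair(e, a), pair(a, s(s(e)))), pair(pair(e, a), s(a)))  →  e   [R4 at ε]

e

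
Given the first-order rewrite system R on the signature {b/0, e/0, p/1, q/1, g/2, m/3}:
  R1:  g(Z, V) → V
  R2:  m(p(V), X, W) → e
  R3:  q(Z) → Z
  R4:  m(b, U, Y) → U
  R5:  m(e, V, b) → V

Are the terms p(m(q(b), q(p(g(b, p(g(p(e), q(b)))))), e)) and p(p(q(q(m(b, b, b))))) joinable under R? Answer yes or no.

Reduce t₁ = p(m(q(b), q(p(g(b, p(g(p(e), q(b)))))), e)):
1. p(m(q(b), q(p(g(b, p(g(p(e), q(b)))))), e))  →  p(m(b, q(p(g(b, p(g(p(e), q(b)))))), e))   [R3 at 1.1]
2. p(m(b, q(p(g(b, p(g(p(e), q(b)))))), e))  →  p(q(p(g(b, p(g(p(e), q(b)))))))   [R4 at 1]
3. p(q(p(g(b, p(g(p(e), q(b)))))))  →  p(p(g(b, p(g(p(e), q(b))))))   [R3 at 1]
4. p(p(g(b, p(g(p(e), q(b))))))  →  p(p(p(g(p(e), q(b)))))   [R1 at 1.1]
5. p(p(p(g(p(e), q(b)))))  →  p(p(p(q(b))))   [R1 at 1.1.1]
6. p(p(p(q(b))))  →  p(p(p(b)))   [R3 at 1.1.1]

Reduce t₂ = p(p(q(q(m(b, b, b))))):
1. p(p(q(q(m(b, b, b)))))  →  p(p(q(m(b, b, b))))   [R3 at 1.1]
2. p(p(q(m(b, b, b))))  →  p(p(m(b, b, b)))   [R3 at 1.1]
3. p(p(m(b, b, b)))  →  p(p(b))   [R4 at 1.1]

no — NF(t₁) = p(p(p(b))), NF(t₂) = p(p(b))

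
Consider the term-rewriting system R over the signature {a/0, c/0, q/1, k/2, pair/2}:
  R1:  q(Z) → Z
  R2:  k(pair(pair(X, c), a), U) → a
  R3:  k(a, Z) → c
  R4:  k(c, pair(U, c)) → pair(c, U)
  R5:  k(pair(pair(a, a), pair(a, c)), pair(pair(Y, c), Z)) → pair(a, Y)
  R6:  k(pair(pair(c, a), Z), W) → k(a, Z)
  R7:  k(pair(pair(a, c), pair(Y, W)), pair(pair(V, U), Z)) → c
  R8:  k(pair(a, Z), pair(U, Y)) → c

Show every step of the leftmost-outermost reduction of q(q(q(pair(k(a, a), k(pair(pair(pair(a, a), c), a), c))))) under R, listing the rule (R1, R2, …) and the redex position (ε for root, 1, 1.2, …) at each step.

pair(c, a)

1. q(q(q(pair(k(a, a), k(pair(pair(pair(a, a), c), a), c)))))  →  q(q(pair(k(a, a), k(pair(pair(pair(a, a), c), a), c))))   [R1 at ε]
2. q(q(pair(k(a, a), k(pair(pair(pair(a, a), c), a), c))))  →  q(pair(k(a, a), k(pair(pair(pair(a, a), c), a), c)))   [R1 at ε]
3. q(pair(k(a, a), k(pair(pair(pair(a, a), c), a), c)))  →  pair(k(a, a), k(pair(pair(pair(a, a), c), a), c))   [R1 at ε]
4. pair(k(a, a), k(pair(pair(pair(a, a), c), a), c))  →  pair(c, k(pair(pair(pair(a, a), c), a), c))   [R3 at 1]
5. pair(c, k(pair(pair(pair(a, a), c), a), c))  →  pair(c, a)   [R2 at 2]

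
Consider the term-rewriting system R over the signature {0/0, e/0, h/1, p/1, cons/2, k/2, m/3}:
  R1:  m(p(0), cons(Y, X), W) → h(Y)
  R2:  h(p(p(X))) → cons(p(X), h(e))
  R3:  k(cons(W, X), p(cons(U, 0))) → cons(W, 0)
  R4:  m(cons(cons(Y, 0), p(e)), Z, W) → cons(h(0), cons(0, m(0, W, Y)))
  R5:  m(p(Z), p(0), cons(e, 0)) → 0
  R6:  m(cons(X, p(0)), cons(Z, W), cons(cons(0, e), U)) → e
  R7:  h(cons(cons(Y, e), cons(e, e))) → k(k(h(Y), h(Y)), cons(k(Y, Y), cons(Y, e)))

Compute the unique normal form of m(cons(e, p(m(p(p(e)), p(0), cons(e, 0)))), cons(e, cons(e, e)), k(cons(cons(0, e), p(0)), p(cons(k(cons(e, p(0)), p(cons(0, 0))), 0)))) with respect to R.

e

1. m(cons(e, p(m(p(p(e)), p(0), cons(e, 0)))), cons(e, cons(e, e)), k(cons(cons(0, e), p(0)), p(cons(k(cons(e, p(0)), p(cons(0, 0))), 0))))  →  m(cons(e, p(0)), cons(e, cons(e, e)), k(cons(cons(0, e), p(0)), p(cons(k(cons(e, p(0)), p(cons(0, 0))), 0))))   [R5 at 1.2.1]
2. m(cons(e, p(0)), cons(e, cons(e, e)), k(cons(cons(0, e), p(0)), p(cons(k(cons(e, p(0)), p(cons(0, 0))), 0))))  →  m(cons(e, p(0)), cons(e, cons(e, e)), cons(cons(0, e), 0))   [R3 at 3]
3. m(cons(e, p(0)), cons(e, cons(e, e)), cons(cons(0, e), 0))  →  e   [R6 at ε]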